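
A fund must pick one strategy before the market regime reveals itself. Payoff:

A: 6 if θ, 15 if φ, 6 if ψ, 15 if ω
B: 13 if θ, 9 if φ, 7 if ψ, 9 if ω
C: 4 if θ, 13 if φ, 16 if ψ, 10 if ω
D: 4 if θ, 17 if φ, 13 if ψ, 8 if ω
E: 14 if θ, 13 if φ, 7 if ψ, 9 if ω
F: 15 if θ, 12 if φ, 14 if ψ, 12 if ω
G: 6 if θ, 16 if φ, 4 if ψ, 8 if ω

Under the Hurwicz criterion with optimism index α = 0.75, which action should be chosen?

A: 0.75·15 + 0.25·6 = 12.75
B: 0.75·13 + 0.25·7 = 11.5
C: 0.75·16 + 0.25·4 = 13
D: 0.75·17 + 0.25·4 = 13.75
E: 0.75·14 + 0.25·7 = 12.25
F: 0.75·15 + 0.25·12 = 14.25
G: 0.75·16 + 0.25·4 = 13
Highest Hurwicz score = 14.25 → F.

F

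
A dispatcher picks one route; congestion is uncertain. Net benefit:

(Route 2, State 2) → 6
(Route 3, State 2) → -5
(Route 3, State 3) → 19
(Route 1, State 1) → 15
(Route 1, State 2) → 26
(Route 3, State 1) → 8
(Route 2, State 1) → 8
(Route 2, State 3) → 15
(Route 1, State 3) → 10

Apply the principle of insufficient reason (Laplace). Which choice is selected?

Route 1

Row averages: Route 1=17, Route 2=29/3, Route 3=22/3
Highest average = 17 → Route 1.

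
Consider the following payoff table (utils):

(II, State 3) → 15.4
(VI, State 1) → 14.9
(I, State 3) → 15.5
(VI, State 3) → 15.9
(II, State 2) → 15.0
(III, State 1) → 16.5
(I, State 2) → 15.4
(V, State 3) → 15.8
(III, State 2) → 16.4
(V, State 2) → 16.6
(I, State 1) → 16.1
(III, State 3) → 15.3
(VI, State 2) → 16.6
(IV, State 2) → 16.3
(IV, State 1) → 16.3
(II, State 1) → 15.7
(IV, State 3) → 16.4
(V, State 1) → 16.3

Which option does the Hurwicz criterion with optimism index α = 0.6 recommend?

I: 0.6·16.1 + 0.4·15.4 = 15.82
II: 0.6·15.7 + 0.4·15.0 = 15.42
III: 0.6·16.5 + 0.4·15.3 = 16.02
IV: 0.6·16.4 + 0.4·16.3 = 16.36
V: 0.6·16.6 + 0.4·15.8 = 16.28
VI: 0.6·16.6 + 0.4·14.9 = 15.92
Highest Hurwicz score = 16.36 → IV.

IV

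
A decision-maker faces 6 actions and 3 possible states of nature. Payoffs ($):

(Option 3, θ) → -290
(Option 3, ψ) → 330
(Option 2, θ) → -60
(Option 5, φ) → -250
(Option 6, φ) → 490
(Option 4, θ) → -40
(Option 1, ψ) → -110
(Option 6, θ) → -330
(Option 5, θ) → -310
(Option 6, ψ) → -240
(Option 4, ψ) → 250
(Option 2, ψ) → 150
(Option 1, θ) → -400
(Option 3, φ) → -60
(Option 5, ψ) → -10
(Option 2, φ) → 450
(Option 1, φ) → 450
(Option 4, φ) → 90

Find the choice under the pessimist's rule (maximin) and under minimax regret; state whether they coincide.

Row minima: Option 1=-400, Option 2=-60, Option 3=-290, Option 4=-40, Option 5=-310, Option 6=-330
Best worst-case = -40 → Option 4.
Column bests: θ=-40, φ=490, ψ=330.
Option 1 regrets: 360, 40, 440 → max 440
Option 2 regrets: 20, 40, 180 → max 180
Option 3 regrets: 250, 550, 0 → max 550
Option 4 regrets: 0, 400, 80 → max 400
Option 5 regrets: 270, 740, 340 → max 740
Option 6 regrets: 290, 0, 570 → max 570
Smallest max regret = 180 → Option 2.

maximin → Option 4; minimax regret → Option 2 (disagree)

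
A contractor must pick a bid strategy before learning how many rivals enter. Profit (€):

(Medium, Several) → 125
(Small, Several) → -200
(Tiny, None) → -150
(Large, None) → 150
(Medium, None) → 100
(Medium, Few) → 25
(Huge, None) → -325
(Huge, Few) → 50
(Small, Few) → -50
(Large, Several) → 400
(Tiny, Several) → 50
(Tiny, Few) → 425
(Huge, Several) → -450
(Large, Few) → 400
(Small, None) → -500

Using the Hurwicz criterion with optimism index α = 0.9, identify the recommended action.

Large

Tiny: 0.9·425 + 0.1·(-150) = 367.5
Small: 0.9·(-50) + 0.1·(-500) = -95
Medium: 0.9·125 + 0.1·25 = 115
Large: 0.9·400 + 0.1·150 = 375
Huge: 0.9·50 + 0.1·(-450) = 0
Highest Hurwicz score = 375 → Large.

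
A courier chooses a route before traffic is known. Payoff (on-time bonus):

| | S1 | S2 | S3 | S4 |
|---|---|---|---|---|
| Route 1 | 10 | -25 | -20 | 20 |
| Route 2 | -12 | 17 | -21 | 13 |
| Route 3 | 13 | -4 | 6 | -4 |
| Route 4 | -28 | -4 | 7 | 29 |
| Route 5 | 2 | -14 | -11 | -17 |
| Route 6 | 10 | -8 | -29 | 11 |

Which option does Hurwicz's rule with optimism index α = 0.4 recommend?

Route 1: 0.4·20 + 0.6·(-25) = -7
Route 2: 0.4·17 + 0.6·(-21) = -5.8
Route 3: 0.4·13 + 0.6·(-4) = 2.8
Route 4: 0.4·29 + 0.6·(-28) = -5.2
Route 5: 0.4·2 + 0.6·(-17) = -9.4
Route 6: 0.4·11 + 0.6·(-29) = -13
Highest Hurwicz score = 2.8 → Route 3.

Route 3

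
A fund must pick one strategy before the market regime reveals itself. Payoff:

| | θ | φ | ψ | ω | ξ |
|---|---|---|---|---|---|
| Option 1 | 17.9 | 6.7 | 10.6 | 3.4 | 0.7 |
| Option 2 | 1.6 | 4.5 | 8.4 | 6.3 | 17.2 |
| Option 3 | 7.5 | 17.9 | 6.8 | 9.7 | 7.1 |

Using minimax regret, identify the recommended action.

Option 3

Column bests: θ=17.9, φ=17.9, ψ=10.6, ω=9.7, ξ=17.2.
Option 1 regrets: 0.0, 11.2, 0.0, 6.3, 16.5 → max 16.5
Option 2 regrets: 16.3, 13.4, 2.2, 3.4, 0.0 → max 16.3
Option 3 regrets: 10.4, 0.0, 3.8, 0.0, 10.1 → max 10.4
Smallest max regret = 10.4 → Option 3.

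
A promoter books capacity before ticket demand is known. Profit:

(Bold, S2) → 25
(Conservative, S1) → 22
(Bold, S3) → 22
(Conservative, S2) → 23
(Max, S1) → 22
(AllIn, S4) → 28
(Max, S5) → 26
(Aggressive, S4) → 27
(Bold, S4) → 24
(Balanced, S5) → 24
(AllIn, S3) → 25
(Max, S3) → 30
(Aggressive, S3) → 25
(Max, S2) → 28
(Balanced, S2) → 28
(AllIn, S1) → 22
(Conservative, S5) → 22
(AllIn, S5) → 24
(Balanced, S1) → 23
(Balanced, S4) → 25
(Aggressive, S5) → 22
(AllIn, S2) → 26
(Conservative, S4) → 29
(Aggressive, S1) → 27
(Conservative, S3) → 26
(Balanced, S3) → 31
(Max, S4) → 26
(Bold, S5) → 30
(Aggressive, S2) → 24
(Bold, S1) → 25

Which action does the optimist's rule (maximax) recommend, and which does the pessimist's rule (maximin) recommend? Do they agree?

maximax → Balanced; maximin → Balanced (agree)

Row maxima: Conservative=29, Balanced=31, Aggressive=27, Bold=30, AllIn=28, Max=30
Best best-case = 31 → Balanced.
Row minima: Conservative=22, Balanced=23, Aggressive=22, Bold=22, AllIn=22, Max=22
Best worst-case = 23 → Balanced.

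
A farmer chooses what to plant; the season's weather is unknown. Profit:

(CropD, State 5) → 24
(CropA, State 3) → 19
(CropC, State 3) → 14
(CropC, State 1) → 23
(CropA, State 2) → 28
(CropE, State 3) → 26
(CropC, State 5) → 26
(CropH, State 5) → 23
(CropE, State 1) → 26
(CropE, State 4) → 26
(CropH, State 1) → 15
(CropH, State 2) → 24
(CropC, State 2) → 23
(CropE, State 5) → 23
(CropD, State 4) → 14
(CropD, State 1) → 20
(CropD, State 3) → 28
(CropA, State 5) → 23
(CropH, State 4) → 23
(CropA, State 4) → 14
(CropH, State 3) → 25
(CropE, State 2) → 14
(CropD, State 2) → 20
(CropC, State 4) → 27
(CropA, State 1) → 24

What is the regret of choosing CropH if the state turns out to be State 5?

Best payoff under State 5 is 26.
Regret = 26 − 23 = 3.

3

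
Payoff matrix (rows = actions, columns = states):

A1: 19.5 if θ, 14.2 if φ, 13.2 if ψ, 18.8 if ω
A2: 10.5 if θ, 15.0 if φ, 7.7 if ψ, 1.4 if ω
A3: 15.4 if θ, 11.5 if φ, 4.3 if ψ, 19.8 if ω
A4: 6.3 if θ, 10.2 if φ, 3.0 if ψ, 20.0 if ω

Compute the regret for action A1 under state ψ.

0.0

Best payoff under ψ is 13.2.
Regret = 13.2 − 13.2 = 0.0.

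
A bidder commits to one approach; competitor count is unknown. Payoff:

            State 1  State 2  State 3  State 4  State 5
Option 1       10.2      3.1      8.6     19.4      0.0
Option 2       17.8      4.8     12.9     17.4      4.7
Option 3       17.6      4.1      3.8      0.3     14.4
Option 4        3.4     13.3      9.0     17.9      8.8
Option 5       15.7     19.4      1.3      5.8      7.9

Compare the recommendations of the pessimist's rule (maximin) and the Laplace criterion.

maximin → Option 2; laplace → Option 2 (agree)

Row minima: Option 1=0.0, Option 2=4.7, Option 3=0.3, Option 4=3.4, Option 5=1.3
Best worst-case = 4.7 → Option 2.
Row averages: Option 1=8.26, Option 2=11.52, Option 3=8.04, Option 4=10.48, Option 5=10.02
Highest average = 11.52 → Option 2.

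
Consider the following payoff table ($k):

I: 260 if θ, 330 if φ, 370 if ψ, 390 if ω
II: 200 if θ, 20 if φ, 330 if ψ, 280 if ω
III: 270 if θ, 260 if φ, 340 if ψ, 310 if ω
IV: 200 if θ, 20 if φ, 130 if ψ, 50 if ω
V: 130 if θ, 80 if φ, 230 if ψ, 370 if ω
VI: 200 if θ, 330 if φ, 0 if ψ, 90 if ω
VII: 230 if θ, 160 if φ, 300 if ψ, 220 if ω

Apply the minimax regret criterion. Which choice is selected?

Column bests: θ=270, φ=330, ψ=370, ω=390.
I regrets: 10, 0, 0, 0 → max 10
II regrets: 70, 310, 40, 110 → max 310
III regrets: 0, 70, 30, 80 → max 80
IV regrets: 70, 310, 240, 340 → max 340
V regrets: 140, 250, 140, 20 → max 250
VI regrets: 70, 0, 370, 300 → max 370
VII regrets: 40, 170, 70, 170 → max 170
Smallest max regret = 10 → I.

I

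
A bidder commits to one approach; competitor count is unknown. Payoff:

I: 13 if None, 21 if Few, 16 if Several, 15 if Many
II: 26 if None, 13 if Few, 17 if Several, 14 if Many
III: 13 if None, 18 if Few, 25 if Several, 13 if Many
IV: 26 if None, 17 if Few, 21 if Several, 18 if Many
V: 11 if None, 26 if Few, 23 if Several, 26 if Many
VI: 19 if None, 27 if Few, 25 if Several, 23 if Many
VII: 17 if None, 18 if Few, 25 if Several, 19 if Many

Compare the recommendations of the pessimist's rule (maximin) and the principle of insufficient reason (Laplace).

Row minima: I=13, II=13, III=13, IV=17, V=11, VI=19, VII=17
Best worst-case = 19 → VI.
Row averages: I=16.25, II=17.5, III=17.25, IV=20.5, V=21.5, VI=23.5, VII=19.75
Highest average = 23.5 → VI.

maximin → VI; laplace → VI (agree)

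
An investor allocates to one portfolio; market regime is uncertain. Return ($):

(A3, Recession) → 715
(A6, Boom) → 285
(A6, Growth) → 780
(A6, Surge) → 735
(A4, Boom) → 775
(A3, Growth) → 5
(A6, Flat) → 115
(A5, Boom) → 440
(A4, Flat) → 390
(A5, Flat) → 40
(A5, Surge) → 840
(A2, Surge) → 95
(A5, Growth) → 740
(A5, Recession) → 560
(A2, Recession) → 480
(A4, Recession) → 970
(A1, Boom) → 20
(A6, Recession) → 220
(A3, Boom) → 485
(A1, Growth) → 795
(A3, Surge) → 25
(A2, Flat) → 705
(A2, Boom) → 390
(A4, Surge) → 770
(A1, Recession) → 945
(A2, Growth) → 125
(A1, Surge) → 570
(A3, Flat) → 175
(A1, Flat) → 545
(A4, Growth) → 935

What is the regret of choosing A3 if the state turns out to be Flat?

530

Best payoff under Flat is 705.
Regret = 705 − 175 = 530.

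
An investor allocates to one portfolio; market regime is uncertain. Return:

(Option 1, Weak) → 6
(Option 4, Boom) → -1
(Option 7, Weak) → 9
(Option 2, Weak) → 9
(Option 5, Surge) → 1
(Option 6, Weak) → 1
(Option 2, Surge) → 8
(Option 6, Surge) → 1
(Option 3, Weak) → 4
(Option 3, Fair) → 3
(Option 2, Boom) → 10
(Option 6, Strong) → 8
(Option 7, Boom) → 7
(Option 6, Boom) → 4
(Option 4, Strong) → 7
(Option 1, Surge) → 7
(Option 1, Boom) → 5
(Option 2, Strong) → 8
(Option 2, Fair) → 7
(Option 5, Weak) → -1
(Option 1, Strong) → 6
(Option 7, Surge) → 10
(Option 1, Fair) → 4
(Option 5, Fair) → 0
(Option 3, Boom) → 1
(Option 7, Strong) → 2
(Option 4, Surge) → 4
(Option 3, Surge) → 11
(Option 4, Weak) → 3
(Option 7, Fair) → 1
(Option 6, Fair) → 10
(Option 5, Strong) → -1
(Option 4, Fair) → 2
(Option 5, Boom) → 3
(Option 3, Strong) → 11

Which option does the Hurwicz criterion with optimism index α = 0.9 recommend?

Option 3

Option 1: 0.9·7 + 0.1·4 = 6.7
Option 2: 0.9·10 + 0.1·7 = 9.7
Option 3: 0.9·11 + 0.1·1 = 10
Option 4: 0.9·7 + 0.1·(-1) = 6.2
Option 5: 0.9·3 + 0.1·(-1) = 2.6
Option 6: 0.9·10 + 0.1·1 = 9.1
Option 7: 0.9·10 + 0.1·1 = 9.1
Highest Hurwicz score = 10 → Option 3.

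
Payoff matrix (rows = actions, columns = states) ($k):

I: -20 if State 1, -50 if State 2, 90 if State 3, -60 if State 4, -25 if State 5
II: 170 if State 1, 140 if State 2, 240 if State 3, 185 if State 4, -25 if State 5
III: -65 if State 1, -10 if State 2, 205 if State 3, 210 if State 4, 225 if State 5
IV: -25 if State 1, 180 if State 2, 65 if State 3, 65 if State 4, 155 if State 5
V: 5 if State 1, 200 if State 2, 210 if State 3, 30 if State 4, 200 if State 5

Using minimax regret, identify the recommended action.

Column bests: State 1=170, State 2=200, State 3=240, State 4=210, State 5=225.
I regrets: 190, 250, 150, 270, 250 → max 270
II regrets: 0, 60, 0, 25, 250 → max 250
III regrets: 235, 210, 35, 0, 0 → max 235
IV regrets: 195, 20, 175, 145, 70 → max 195
V regrets: 165, 0, 30, 180, 25 → max 180
Smallest max regret = 180 → V.

V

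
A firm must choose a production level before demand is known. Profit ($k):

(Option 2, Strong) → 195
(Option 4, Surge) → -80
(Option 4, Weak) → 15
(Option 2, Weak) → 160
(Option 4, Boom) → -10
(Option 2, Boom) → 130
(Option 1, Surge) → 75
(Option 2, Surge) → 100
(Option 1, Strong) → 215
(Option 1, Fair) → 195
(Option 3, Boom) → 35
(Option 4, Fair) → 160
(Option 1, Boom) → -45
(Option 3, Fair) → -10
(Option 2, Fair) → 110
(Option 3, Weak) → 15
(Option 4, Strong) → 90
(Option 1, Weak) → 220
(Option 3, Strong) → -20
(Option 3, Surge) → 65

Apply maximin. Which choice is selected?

Option 2

Row minima: Option 1=-45, Option 2=100, Option 3=-20, Option 4=-80
Best worst-case = 100 → Option 2.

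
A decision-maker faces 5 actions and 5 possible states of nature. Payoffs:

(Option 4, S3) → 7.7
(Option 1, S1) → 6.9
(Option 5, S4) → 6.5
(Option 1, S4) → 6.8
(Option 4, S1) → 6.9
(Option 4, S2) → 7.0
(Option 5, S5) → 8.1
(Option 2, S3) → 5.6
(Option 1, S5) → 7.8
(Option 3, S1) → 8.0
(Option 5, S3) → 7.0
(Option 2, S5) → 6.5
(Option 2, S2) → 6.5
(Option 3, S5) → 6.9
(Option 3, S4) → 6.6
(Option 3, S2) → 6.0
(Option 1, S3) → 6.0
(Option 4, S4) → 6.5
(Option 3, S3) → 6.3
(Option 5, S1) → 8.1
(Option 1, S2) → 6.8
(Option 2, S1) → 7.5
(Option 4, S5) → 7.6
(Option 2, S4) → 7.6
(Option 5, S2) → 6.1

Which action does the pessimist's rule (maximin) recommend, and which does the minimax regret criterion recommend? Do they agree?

maximin → Option 4; minimax regret → Option 5 (disagree)

Row minima: Option 1=6.0, Option 2=5.6, Option 3=6.0, Option 4=6.5, Option 5=6.1
Best worst-case = 6.5 → Option 4.
Column bests: S1=8.1, S2=7.0, S3=7.7, S4=7.6, S5=8.1.
Option 1 regrets: 1.2, 0.2, 1.7, 0.8, 0.3 → max 1.7
Option 2 regrets: 0.6, 0.5, 2.1, 0.0, 1.6 → max 2.1
Option 3 regrets: 0.1, 1.0, 1.4, 1.0, 1.2 → max 1.4
Option 4 regrets: 1.2, 0.0, 0.0, 1.1, 0.5 → max 1.2
Option 5 regrets: 0.0, 0.9, 0.7, 1.1, 0.0 → max 1.1
Smallest max regret = 1.1 → Option 5.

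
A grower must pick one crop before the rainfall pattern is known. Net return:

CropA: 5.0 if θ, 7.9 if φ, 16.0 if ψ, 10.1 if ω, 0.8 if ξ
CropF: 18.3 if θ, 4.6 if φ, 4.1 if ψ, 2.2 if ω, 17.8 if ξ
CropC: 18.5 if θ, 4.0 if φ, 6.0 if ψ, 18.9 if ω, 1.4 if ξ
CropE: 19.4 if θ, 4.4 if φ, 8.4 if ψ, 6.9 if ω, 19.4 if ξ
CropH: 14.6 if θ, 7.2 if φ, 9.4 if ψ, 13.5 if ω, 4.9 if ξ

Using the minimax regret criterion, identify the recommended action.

CropE

Column bests: θ=19.4, φ=7.9, ψ=16.0, ω=18.9, ξ=19.4.
CropA regrets: 14.4, 0.0, 0.0, 8.8, 18.6 → max 18.6
CropF regrets: 1.1, 3.3, 11.9, 16.7, 1.6 → max 16.7
CropC regrets: 0.9, 3.9, 10.0, 0.0, 18.0 → max 18.0
CropE regrets: 0.0, 3.5, 7.6, 12.0, 0.0 → max 12.0
CropH regrets: 4.8, 0.7, 6.6, 5.4, 14.5 → max 14.5
Smallest max regret = 12.0 → CropE.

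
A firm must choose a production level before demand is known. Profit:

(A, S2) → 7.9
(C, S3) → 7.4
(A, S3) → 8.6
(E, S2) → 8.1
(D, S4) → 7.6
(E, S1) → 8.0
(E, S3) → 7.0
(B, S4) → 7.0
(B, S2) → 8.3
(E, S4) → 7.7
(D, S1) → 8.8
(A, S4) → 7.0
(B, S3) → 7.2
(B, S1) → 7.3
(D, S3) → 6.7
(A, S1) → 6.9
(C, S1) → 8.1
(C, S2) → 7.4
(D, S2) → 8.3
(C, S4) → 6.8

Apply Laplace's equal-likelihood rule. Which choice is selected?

Row averages: A=7.6, B=7.45, C=7.425, D=7.85, E=7.7
Highest average = 7.85 → D.

D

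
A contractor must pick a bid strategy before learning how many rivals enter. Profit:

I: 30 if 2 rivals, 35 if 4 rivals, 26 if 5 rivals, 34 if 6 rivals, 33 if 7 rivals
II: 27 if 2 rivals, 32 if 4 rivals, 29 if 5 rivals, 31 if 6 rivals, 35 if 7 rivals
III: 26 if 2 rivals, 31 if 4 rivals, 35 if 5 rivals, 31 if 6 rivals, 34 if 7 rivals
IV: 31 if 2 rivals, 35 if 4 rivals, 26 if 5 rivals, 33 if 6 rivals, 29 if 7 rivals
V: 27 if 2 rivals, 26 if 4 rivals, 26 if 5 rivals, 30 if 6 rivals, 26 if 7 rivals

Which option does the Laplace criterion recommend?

I

Row averages: I=31.6, II=30.8, III=31.4, IV=30.8, V=27
Highest average = 31.6 → I.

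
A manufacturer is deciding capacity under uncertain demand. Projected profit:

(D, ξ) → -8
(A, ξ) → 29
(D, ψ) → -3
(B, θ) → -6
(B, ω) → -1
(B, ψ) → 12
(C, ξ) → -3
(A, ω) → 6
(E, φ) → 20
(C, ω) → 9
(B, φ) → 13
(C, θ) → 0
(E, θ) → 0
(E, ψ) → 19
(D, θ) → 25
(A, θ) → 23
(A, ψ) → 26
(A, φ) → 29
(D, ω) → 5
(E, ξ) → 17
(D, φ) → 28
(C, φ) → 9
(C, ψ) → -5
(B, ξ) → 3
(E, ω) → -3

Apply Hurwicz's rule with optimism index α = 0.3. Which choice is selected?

A

A: 0.3·29 + 0.7·6 = 12.9
B: 0.3·13 + 0.7·(-6) = -0.3
C: 0.3·9 + 0.7·(-5) = -0.8
D: 0.3·28 + 0.7·(-8) = 2.8
E: 0.3·20 + 0.7·(-3) = 3.9
Highest Hurwicz score = 12.9 → A.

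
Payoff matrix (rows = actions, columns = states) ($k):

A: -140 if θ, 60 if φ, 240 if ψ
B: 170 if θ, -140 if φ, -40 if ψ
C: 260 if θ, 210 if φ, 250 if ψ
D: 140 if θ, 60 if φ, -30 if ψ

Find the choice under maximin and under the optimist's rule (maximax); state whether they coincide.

maximin → C; maximax → C (agree)

Row minima: A=-140, B=-140, C=210, D=-30
Best worst-case = 210 → C.
Row maxima: A=240, B=170, C=260, D=140
Best best-case = 260 → C.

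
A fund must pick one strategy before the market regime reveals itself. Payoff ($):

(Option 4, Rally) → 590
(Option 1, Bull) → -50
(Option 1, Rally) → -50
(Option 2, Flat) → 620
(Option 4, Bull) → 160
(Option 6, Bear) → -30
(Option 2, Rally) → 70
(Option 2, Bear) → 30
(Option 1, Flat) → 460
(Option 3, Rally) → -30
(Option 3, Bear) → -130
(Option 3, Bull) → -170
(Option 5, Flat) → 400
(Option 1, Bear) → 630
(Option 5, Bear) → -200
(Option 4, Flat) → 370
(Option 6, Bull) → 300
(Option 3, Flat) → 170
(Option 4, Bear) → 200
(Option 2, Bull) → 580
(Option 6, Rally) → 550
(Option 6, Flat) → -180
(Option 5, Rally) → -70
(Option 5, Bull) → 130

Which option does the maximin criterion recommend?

Row minima: Option 1=-50, Option 2=30, Option 3=-170, Option 4=160, Option 5=-200, Option 6=-180
Best worst-case = 160 → Option 4.

Option 4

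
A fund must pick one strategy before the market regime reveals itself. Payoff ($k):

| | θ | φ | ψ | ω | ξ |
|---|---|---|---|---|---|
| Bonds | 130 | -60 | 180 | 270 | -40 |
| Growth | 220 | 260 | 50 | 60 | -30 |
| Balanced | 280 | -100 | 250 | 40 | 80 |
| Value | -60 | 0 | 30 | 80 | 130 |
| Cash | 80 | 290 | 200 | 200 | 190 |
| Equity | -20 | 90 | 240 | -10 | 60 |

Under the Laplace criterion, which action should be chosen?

Cash

Row averages: Bonds=96, Growth=112, Balanced=110, Value=36, Cash=192, Equity=72
Highest average = 192 → Cash.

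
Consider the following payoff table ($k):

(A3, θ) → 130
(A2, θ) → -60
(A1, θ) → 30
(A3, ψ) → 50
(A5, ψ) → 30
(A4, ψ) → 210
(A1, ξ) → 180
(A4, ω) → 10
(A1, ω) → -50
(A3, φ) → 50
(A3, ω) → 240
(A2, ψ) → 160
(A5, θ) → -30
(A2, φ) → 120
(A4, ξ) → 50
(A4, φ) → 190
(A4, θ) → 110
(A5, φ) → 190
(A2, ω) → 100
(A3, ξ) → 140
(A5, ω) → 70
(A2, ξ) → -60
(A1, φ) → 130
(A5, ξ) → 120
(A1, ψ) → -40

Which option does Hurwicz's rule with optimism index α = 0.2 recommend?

A1: 0.2·180 + 0.8·(-50) = -4
A2: 0.2·160 + 0.8·(-60) = -16
A3: 0.2·240 + 0.8·50 = 88
A4: 0.2·210 + 0.8·10 = 50
A5: 0.2·190 + 0.8·(-30) = 14
Highest Hurwicz score = 88 → A3.

A3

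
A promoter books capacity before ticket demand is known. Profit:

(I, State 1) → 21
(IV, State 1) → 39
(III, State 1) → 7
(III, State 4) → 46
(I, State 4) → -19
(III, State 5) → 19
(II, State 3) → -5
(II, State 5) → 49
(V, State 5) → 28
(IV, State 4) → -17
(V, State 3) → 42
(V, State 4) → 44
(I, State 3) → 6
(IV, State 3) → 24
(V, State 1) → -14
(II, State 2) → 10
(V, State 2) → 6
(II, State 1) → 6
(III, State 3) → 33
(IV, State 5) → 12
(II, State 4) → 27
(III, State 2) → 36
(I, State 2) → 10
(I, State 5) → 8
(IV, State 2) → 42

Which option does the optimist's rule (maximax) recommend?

Row maxima: I=21, II=49, III=46, IV=42, V=44
Best best-case = 49 → II.

II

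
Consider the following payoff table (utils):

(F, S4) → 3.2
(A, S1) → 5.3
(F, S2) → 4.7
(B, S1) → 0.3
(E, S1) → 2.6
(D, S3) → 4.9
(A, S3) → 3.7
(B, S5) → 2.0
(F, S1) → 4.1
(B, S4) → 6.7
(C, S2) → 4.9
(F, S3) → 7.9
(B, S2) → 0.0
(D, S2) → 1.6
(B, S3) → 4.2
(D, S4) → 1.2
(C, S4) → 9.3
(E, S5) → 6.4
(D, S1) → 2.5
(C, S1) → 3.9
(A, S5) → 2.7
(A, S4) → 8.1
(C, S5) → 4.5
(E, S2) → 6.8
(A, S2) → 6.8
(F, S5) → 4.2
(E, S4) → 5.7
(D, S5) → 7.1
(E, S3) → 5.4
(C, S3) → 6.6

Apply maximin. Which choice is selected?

C

Row minima: A=2.7, B=0.0, C=3.9, D=1.2, E=2.6, F=3.2
Best worst-case = 3.9 → C.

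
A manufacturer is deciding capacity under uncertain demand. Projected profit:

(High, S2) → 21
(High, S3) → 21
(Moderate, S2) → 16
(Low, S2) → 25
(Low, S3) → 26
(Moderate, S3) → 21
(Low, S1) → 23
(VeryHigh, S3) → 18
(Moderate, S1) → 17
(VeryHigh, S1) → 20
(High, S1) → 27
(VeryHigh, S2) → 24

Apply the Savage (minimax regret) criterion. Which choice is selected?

Low

Column bests: S1=27, S2=25, S3=26.
Low regrets: 4, 0, 0 → max 4
Moderate regrets: 10, 9, 5 → max 10
High regrets: 0, 4, 5 → max 5
VeryHigh regrets: 7, 1, 8 → max 8
Smallest max regret = 4 → Low.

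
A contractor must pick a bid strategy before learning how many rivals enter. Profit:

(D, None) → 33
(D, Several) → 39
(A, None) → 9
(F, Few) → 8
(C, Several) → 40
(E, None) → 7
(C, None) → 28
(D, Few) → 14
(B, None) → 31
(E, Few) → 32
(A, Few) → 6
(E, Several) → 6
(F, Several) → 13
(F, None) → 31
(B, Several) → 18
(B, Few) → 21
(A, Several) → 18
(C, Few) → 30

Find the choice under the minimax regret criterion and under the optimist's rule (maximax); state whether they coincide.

Column bests: None=33, Few=32, Several=40.
A regrets: 24, 26, 22 → max 26
B regrets: 2, 11, 22 → max 22
C regrets: 5, 2, 0 → max 5
D regrets: 0, 18, 1 → max 18
E regrets: 26, 0, 34 → max 34
F regrets: 2, 24, 27 → max 27
Smallest max regret = 5 → C.
Row maxima: A=18, B=31, C=40, D=39, E=32, F=31
Best best-case = 40 → C.

minimax regret → C; maximax → C (agree)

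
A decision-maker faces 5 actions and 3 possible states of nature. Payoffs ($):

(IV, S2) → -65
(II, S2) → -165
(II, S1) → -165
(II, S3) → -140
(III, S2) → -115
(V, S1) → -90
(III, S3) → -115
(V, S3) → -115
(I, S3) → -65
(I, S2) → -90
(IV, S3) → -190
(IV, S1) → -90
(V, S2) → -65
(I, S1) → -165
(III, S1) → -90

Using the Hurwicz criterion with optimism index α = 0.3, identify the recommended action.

I: 0.3·(-65) + 0.7·(-165) = -135
II: 0.3·(-140) + 0.7·(-165) = -157.5
III: 0.3·(-90) + 0.7·(-115) = -107.5
IV: 0.3·(-65) + 0.7·(-190) = -152.5
V: 0.3·(-65) + 0.7·(-115) = -100
Highest Hurwicz score = -100 → V.

V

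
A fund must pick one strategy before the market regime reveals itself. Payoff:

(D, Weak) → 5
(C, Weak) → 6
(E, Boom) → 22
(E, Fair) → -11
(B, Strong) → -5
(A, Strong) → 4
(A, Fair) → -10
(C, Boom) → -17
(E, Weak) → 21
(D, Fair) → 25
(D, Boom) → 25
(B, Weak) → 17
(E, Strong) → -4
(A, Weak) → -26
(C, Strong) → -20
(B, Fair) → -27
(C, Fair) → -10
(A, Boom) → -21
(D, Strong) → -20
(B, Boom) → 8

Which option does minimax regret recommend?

D

Column bests: Weak=21, Fair=25, Strong=4, Boom=25.
A regrets: 47, 35, 0, 46 → max 47
B regrets: 4, 52, 9, 17 → max 52
C regrets: 15, 35, 24, 42 → max 42
D regrets: 16, 0, 24, 0 → max 24
E regrets: 0, 36, 8, 3 → max 36
Smallest max regret = 24 → D.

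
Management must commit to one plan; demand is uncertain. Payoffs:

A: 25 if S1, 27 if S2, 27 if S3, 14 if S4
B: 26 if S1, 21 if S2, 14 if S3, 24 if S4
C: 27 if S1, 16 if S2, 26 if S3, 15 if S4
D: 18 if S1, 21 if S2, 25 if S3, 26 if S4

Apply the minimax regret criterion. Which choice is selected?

Column bests: S1=27, S2=27, S3=27, S4=26.
A regrets: 2, 0, 0, 12 → max 12
B regrets: 1, 6, 13, 2 → max 13
C regrets: 0, 11, 1, 11 → max 11
D regrets: 9, 6, 2, 0 → max 9
Smallest max regret = 9 → D.

D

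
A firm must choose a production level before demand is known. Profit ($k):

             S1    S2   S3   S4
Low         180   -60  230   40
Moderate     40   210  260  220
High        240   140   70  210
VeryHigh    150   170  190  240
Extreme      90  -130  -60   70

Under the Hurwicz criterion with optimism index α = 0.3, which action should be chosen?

Low: 0.3·230 + 0.7·(-60) = 27
Moderate: 0.3·260 + 0.7·40 = 106
High: 0.3·240 + 0.7·70 = 121
VeryHigh: 0.3·240 + 0.7·150 = 177
Extreme: 0.3·90 + 0.7·(-130) = -64
Highest Hurwicz score = 177 → VeryHigh.

VeryHigh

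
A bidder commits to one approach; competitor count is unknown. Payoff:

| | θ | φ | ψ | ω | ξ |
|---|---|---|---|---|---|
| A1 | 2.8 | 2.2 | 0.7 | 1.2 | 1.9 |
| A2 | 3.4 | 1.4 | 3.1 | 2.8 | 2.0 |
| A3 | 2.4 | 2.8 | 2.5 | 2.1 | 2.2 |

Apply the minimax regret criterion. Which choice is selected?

Column bests: θ=3.4, φ=2.8, ψ=3.1, ω=2.8, ξ=2.2.
A1 regrets: 0.6, 0.6, 2.4, 1.6, 0.3 → max 2.4
A2 regrets: 0.0, 1.4, 0.0, 0.0, 0.2 → max 1.4
A3 regrets: 1.0, 0.0, 0.6, 0.7, 0.0 → max 1.0
Smallest max regret = 1.0 → A3.

A3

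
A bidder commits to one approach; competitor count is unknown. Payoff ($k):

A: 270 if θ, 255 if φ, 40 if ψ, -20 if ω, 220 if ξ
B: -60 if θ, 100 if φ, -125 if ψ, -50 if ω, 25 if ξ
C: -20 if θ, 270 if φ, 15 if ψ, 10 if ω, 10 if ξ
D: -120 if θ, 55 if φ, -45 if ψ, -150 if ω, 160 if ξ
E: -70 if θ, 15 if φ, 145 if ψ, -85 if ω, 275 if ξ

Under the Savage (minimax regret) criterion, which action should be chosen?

Column bests: θ=270, φ=270, ψ=145, ω=10, ξ=275.
A regrets: 0, 15, 105, 30, 55 → max 105
B regrets: 330, 170, 270, 60, 250 → max 330
C regrets: 290, 0, 130, 0, 265 → max 290
D regrets: 390, 215, 190, 160, 115 → max 390
E regrets: 340, 255, 0, 95, 0 → max 340
Smallest max regret = 105 → A.

A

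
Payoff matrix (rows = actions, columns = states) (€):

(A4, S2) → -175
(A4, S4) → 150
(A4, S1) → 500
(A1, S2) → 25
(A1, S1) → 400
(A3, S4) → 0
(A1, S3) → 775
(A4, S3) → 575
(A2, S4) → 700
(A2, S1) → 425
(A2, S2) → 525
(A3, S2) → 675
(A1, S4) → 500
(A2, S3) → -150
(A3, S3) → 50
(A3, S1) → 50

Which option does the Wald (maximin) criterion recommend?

Row minima: A1=25, A2=-150, A3=0, A4=-175
Best worst-case = 25 → A1.

A1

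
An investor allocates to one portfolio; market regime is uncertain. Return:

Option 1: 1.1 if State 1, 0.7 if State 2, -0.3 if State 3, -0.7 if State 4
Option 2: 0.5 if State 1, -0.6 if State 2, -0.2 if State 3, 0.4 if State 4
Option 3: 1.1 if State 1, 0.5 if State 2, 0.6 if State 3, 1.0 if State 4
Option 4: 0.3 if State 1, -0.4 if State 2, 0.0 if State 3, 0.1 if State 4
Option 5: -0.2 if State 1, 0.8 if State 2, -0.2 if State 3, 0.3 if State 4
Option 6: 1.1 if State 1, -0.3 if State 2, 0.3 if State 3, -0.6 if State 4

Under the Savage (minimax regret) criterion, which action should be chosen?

Option 3

Column bests: State 1=1.1, State 2=0.8, State 3=0.6, State 4=1.0.
Option 1 regrets: 0.0, 0.1, 0.9, 1.7 → max 1.7
Option 2 regrets: 0.6, 1.4, 0.8, 0.6 → max 1.4
Option 3 regrets: 0.0, 0.3, 0.0, 0.0 → max 0.3
Option 4 regrets: 0.8, 1.2, 0.6, 0.9 → max 1.2
Option 5 regrets: 1.3, 0.0, 0.8, 0.7 → max 1.3
Option 6 regrets: 0.0, 1.1, 0.3, 1.6 → max 1.6
Smallest max regret = 0.3 → Option 3.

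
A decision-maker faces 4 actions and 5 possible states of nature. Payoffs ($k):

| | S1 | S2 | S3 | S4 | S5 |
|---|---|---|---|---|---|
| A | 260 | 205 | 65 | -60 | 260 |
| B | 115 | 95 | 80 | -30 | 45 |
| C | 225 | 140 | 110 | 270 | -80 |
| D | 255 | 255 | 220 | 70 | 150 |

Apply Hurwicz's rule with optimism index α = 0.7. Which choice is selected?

D

A: 0.7·260 + 0.3·(-60) = 164
B: 0.7·115 + 0.3·(-30) = 71.5
C: 0.7·270 + 0.3·(-80) = 165
D: 0.7·255 + 0.3·70 = 199.5
Highest Hurwicz score = 199.5 → D.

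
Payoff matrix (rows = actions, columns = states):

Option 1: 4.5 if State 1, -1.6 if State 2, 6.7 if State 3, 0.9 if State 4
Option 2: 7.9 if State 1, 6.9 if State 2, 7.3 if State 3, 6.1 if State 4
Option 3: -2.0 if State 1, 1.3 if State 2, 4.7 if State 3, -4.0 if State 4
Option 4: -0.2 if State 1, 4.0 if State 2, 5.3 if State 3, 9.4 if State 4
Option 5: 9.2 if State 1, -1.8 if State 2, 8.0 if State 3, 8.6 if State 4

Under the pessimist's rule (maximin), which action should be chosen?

Row minima: Option 1=-1.6, Option 2=6.1, Option 3=-4.0, Option 4=-0.2, Option 5=-1.8
Best worst-case = 6.1 → Option 2.

Option 2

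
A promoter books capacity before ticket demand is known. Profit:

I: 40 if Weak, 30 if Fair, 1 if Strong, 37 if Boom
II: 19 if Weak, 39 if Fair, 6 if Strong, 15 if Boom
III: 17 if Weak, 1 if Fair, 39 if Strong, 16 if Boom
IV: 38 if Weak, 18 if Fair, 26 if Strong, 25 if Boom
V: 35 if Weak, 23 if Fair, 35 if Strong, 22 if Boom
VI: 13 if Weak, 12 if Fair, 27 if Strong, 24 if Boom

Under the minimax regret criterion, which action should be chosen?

V

Column bests: Weak=40, Fair=39, Strong=39, Boom=37.
I regrets: 0, 9, 38, 0 → max 38
II regrets: 21, 0, 33, 22 → max 33
III regrets: 23, 38, 0, 21 → max 38
IV regrets: 2, 21, 13, 12 → max 21
V regrets: 5, 16, 4, 15 → max 16
VI regrets: 27, 27, 12, 13 → max 27
Smallest max regret = 16 → V.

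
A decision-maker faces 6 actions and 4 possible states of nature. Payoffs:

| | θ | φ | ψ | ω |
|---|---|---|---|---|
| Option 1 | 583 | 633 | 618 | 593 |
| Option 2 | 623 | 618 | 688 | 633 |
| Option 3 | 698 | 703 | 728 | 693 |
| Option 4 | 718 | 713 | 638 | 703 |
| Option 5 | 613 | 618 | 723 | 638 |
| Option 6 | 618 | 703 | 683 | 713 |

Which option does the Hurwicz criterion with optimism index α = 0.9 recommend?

Option 3

Option 1: 0.9·633 + 0.1·583 = 628
Option 2: 0.9·688 + 0.1·618 = 681
Option 3: 0.9·728 + 0.1·693 = 724.5
Option 4: 0.9·718 + 0.1·638 = 710
Option 5: 0.9·723 + 0.1·613 = 712
Option 6: 0.9·713 + 0.1·618 = 703.5
Highest Hurwicz score = 724.5 → Option 3.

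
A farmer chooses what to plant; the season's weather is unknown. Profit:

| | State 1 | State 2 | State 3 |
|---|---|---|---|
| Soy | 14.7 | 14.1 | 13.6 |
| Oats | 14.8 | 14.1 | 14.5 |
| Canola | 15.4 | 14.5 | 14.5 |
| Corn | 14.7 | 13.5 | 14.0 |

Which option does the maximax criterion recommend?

Canola

Row maxima: Soy=14.7, Oats=14.8, Canola=15.4, Corn=14.7
Best best-case = 15.4 → Canola.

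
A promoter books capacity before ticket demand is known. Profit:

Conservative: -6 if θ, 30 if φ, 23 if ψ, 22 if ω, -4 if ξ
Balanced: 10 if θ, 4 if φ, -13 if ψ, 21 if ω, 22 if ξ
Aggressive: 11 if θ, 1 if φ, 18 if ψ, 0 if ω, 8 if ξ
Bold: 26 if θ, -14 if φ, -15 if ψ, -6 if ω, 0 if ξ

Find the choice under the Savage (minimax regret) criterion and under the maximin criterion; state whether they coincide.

minimax regret → Aggressive; maximin → Aggressive (agree)

Column bests: θ=26, φ=30, ψ=23, ω=22, ξ=22.
Conservative regrets: 32, 0, 0, 0, 26 → max 32
Balanced regrets: 16, 26, 36, 1, 0 → max 36
Aggressive regrets: 15, 29, 5, 22, 14 → max 29
Bold regrets: 0, 44, 38, 28, 22 → max 44
Smallest max regret = 29 → Aggressive.
Row minima: Conservative=-6, Balanced=-13, Aggressive=0, Bold=-15
Best worst-case = 0 → Aggressive.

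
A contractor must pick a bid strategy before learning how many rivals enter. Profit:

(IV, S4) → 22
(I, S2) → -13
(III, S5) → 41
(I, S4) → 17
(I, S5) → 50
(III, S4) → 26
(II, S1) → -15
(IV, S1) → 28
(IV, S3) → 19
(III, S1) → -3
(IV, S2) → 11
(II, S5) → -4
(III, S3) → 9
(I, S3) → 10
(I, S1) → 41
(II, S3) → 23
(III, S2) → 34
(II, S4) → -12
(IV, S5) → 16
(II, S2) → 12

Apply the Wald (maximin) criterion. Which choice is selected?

IV

Row minima: I=-13, II=-15, III=-3, IV=11
Best worst-case = 11 → IV.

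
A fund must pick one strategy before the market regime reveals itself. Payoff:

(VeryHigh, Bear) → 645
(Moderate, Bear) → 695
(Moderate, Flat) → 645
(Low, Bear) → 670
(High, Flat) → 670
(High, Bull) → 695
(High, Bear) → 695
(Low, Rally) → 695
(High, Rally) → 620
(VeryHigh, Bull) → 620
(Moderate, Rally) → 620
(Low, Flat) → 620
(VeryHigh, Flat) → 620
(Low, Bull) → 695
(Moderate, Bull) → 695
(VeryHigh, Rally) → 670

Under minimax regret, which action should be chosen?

Low

Column bests: Bear=695, Flat=670, Bull=695, Rally=695.
Low regrets: 25, 50, 0, 0 → max 50
Moderate regrets: 0, 25, 0, 75 → max 75
High regrets: 0, 0, 0, 75 → max 75
VeryHigh regrets: 50, 50, 75, 25 → max 75
Smallest max regret = 50 → Low.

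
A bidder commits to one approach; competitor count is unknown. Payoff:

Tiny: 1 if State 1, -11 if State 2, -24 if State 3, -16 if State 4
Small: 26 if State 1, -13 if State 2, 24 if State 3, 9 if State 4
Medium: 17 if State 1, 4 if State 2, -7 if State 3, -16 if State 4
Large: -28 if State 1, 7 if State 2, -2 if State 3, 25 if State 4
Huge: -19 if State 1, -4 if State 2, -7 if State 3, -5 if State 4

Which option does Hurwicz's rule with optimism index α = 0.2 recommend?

Small

Tiny: 0.2·1 + 0.8·(-24) = -19
Small: 0.2·26 + 0.8·(-13) = -5.2
Medium: 0.2·17 + 0.8·(-16) = -9.4
Large: 0.2·25 + 0.8·(-28) = -17.4
Huge: 0.2·(-4) + 0.8·(-19) = -16
Highest Hurwicz score = -5.2 → Small.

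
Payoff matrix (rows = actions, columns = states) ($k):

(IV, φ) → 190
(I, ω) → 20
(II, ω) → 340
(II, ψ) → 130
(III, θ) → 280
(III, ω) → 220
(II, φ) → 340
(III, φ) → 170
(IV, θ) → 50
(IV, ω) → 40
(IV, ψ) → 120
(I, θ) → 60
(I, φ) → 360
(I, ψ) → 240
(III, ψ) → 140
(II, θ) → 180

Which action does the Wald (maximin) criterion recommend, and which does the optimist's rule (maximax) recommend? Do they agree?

Row minima: I=20, II=130, III=140, IV=40
Best worst-case = 140 → III.
Row maxima: I=360, II=340, III=280, IV=190
Best best-case = 360 → I.

maximin → III; maximax → I (disagree)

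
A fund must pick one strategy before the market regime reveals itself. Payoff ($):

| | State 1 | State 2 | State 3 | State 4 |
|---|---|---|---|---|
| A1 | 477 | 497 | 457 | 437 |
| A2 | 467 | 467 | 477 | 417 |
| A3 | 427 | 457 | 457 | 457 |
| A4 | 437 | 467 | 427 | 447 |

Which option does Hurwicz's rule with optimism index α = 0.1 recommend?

A1: 0.1·497 + 0.9·437 = 443
A2: 0.1·477 + 0.9·417 = 423
A3: 0.1·457 + 0.9·427 = 430
A4: 0.1·467 + 0.9·427 = 431
Highest Hurwicz score = 443 → A1.

A1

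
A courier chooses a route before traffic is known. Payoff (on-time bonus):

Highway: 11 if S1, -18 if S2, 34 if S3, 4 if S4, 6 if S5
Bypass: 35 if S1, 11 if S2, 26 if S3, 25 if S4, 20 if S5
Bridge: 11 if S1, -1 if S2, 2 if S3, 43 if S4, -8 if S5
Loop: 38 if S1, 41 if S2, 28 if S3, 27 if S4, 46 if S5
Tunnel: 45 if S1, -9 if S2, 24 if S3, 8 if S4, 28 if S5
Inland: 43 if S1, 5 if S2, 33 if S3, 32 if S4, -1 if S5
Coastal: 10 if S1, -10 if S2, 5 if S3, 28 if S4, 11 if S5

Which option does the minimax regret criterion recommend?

Column bests: S1=45, S2=41, S3=34, S4=43, S5=46.
Highway regrets: 34, 59, 0, 39, 40 → max 59
Bypass regrets: 10, 30, 8, 18, 26 → max 30
Bridge regrets: 34, 42, 32, 0, 54 → max 54
Loop regrets: 7, 0, 6, 16, 0 → max 16
Tunnel regrets: 0, 50, 10, 35, 18 → max 50
Inland regrets: 2, 36, 1, 11, 47 → max 47
Coastal regrets: 35, 51, 29, 15, 35 → max 51
Smallest max regret = 16 → Loop.

Loop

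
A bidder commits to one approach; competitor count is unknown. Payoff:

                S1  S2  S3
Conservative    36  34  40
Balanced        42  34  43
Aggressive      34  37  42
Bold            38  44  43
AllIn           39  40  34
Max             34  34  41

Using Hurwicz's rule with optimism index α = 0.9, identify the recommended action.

Conservative: 0.9·40 + 0.1·34 = 39.4
Balanced: 0.9·43 + 0.1·34 = 42.1
Aggressive: 0.9·42 + 0.1·34 = 41.2
Bold: 0.9·44 + 0.1·38 = 43.4
AllIn: 0.9·40 + 0.1·34 = 39.4
Max: 0.9·41 + 0.1·34 = 40.3
Highest Hurwicz score = 43.4 → Bold.

Bold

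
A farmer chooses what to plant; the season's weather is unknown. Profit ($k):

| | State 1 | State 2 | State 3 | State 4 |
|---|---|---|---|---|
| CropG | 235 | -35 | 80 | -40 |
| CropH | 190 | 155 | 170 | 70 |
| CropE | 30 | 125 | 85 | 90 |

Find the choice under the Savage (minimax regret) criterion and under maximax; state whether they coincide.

Column bests: State 1=235, State 2=155, State 3=170, State 4=90.
CropG regrets: 0, 190, 90, 130 → max 190
CropH regrets: 45, 0, 0, 20 → max 45
CropE regrets: 205, 30, 85, 0 → max 205
Smallest max regret = 45 → CropH.
Row maxima: CropG=235, CropH=190, CropE=125
Best best-case = 235 → CropG.

minimax regret → CropH; maximax → CropG (disagree)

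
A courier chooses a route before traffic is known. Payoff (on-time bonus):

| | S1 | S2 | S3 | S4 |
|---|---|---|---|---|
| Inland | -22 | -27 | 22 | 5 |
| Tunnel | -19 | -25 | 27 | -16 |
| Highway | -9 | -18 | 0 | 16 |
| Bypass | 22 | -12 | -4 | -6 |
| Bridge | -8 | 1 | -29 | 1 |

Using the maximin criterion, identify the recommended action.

Row minima: Inland=-27, Tunnel=-25, Highway=-18, Bypass=-12, Bridge=-29
Best worst-case = -12 → Bypass.

Bypass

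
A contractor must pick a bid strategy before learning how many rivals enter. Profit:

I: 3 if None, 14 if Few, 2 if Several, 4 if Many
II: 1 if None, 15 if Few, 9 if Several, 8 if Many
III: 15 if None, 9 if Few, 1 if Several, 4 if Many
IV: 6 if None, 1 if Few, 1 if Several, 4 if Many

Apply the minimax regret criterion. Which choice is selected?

Column bests: None=15, Few=15, Several=9, Many=8.
I regrets: 12, 1, 7, 4 → max 12
II regrets: 14, 0, 0, 0 → max 14
III regrets: 0, 6, 8, 4 → max 8
IV regrets: 9, 14, 8, 4 → max 14
Smallest max regret = 8 → III.

III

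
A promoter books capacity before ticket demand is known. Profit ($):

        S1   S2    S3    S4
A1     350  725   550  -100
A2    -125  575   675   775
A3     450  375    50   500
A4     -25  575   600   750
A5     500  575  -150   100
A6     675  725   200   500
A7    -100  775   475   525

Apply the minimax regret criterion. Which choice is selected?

Column bests: S1=675, S2=775, S3=675, S4=775.
A1 regrets: 325, 50, 125, 875 → max 875
A2 regrets: 800, 200, 0, 0 → max 800
A3 regrets: 225, 400, 625, 275 → max 625
A4 regrets: 700, 200, 75, 25 → max 700
A5 regrets: 175, 200, 825, 675 → max 825
A6 regrets: 0, 50, 475, 275 → max 475
A7 regrets: 775, 0, 200, 250 → max 775
Smallest max regret = 475 → A6.

A6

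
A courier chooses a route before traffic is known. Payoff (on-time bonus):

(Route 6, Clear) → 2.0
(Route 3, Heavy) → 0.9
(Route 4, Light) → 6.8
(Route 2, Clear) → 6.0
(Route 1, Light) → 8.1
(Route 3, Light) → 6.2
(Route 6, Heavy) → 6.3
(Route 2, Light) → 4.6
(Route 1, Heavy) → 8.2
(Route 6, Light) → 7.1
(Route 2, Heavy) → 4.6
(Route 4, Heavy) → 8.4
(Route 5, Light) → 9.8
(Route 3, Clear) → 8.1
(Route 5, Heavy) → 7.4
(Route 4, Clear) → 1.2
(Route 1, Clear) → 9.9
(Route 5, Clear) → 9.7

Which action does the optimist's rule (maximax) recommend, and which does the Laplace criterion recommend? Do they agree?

Row maxima: Route 1=9.9, Route 2=6.0, Route 3=8.1, Route 4=8.4, Route 5=9.8, Route 6=7.1
Best best-case = 9.9 → Route 1.
Row averages: Route 1=131/15, Route 2=76/15, Route 3=76/15, Route 4=82/15, Route 5=269/30, Route 6=77/15
Highest average = 269/30 → Route 5.

maximax → Route 1; laplace → Route 5 (disagree)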